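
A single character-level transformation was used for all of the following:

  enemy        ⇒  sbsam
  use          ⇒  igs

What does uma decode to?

Compare letters: e→s is +14, n→b is +14, e→s is +14 — a constant shift. It's a constant shift of +14 (ROT14).
Undoing it on uma: u−14=g, m−14=y, a−14=m.

gym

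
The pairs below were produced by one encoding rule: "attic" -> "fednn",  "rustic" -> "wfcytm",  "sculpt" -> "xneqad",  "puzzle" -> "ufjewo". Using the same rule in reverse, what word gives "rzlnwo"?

Shifts by position in attic: pos 0: a→f (+5), pos 1: t→e (+11), pos 2: t→d (+10), pos 3: i→n (+5), pos 4: c→n (+11) — repeating every 3. It's a Vigenère-style cipher with numeric key [5,11,10]: position i shifts by key[i mod 3].
Decoding rzlnwo: r−5=m, z−11=o, l−10=b, n−5=i, w−11=l, o−10=e.

mobile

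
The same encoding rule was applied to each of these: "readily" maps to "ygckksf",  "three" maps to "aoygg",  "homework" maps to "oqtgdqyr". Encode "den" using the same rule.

kgu

The shift depends on letter class: consonant r→y is +7, but vowel e→g is +2. Two shifts are in play — +2 for a/e/i/o/u, +7 for every other letter.
Applying it to den: d(cons)+7=k, e(vowel)+2=g, n(cons)+7=u.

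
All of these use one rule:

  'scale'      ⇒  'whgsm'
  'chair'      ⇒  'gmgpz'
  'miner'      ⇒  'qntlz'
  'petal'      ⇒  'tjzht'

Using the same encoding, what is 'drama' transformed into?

The shift increases by 1 at each position, starting from +4: 4, 5, 6, ….
Applying it to drama: d+4=h, r+5=w, a+6=g, m+7=t, a+8=i.

hwgti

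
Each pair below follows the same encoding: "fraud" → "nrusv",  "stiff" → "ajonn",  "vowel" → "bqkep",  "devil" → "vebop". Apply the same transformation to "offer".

qnner

f(5)→n(13) and r(17)→r(17) fit y≡9x+20 (mod 26); the inverse of 9 mod 26 is 3. This is an affine cipher: with a=0,…,z=25, each position x becomes (9x+20) mod 26.
Applying it to offer: o(14)→9·14+20≡16=q; f(5)→9·5+20≡13=n; f(5)→9·5+20≡13=n; e(4)→9·4+20≡4=e; r(17)→9·17+20≡17=r (all mod 26).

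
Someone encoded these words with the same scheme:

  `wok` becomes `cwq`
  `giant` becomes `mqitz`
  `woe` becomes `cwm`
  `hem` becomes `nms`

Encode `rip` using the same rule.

The shift depends on letter class: consonant w→c is +6, but vowel o→w is +8. Vowels shift forward by 8 and consonants shift forward by 6.
Applying it to rip: r(cons)+6=x, i(vowel)+8=q, p(cons)+6=v.

xqv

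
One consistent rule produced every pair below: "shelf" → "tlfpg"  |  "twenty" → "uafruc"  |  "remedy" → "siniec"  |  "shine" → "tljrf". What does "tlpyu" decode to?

shout

Shifts by position in shelf: pos 0: s→t (+1), pos 1: h→l (+4), pos 2: e→f (+1), pos 3: l→p (+4) — repeating every 2. The shifts repeat in a cycle of length 2: positions 0,1,… shift by +1, +4, then the pattern repeats.
Reversing it on tlpyu: t−1=s, l−4=h, p−1=o, y−4=u, u−1=t.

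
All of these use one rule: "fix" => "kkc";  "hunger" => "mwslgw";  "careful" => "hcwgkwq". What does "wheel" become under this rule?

The shift depends on letter class: consonant f→k is +5, but vowel i→k is +2. Vowels shift forward by 2 and consonants shift forward by 5.
For wheel: w(cons)+5=b, h(cons)+5=m, e(vowel)+2=g, e(vowel)+2=g, l(cons)+5=q.

bmggq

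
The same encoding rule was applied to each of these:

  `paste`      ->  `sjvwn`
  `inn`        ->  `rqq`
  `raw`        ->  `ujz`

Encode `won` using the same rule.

zxq

The rule splits by letter class: vowels +9, consonants +3.
Applying it to won: w(cons)+3=z, o(vowel)+9=x, n(cons)+3=q.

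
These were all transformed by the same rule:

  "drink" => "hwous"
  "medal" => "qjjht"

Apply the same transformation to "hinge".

lntnm

In drink: d→h is +4, r→w is +5, i→o is +6, n→u is +7 — the shift increases by 1 each position. Each letter shifts forward by (position + 4), i.e. 4, 5, 6, … — the shift grows by one for each successive letter.
For hinge: h+4=l, i+5=n, n+6=t, g+7=n, e+8=m.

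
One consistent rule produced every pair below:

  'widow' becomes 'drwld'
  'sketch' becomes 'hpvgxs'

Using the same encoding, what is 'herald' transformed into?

svizow

Each letter is replaced by its mirror in the alphabet: a↔z, b↔y, c↔x, and so on (the Atbash cipher).
On herald: h↔s, e↔v, r↔i, a↔z, l↔o, d↔w.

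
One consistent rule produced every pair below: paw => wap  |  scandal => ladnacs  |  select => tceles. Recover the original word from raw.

The output letters match the input read backwards: paw reversed is wap. It's just the letters in reverse order.
Undoing it on raw: then reverse → war.

war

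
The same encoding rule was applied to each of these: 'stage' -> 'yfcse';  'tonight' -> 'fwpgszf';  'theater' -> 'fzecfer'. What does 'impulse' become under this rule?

s(18)→y(24) and t(19)→f(5) fit y≡7x+2 (mod 26); the inverse of 7 mod 26 is 15. This is an affine cipher: with a=0,…,z=25, each position x becomes (7x+2) mod 26.
On impulse: i(8)→7·8+2≡6=g; m(12)→7·12+2≡8=i; p(15)→7·15+2≡3=d; u(20)→7·20+2≡12=m; l(11)→7·11+2≡1=b; s(18)→7·18+2≡24=y; e(4)→7·4+2≡4=e (all mod 26).

gidmbye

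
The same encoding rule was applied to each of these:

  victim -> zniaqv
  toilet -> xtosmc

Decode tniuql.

In victim: v→z is +4, i→n is +5, c→i is +6, t→a is +7 — the shift increases by 1 each position. The shift increases by 1 at each position, starting from +4: 4, 5, 6, ….
Undoing it on tniuql: t−4=p, n−5=i, i−6=c, u−7=n, q−8=i, l−9=c.

picnic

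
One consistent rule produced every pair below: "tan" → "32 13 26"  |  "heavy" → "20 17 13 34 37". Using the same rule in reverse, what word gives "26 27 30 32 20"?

t is letter #20 and maps to 32: an offset of 12. Letters become their 1-based position plus 12 (so a→13, b→14, …).
Reversing it on 26 27 30 32 20: 26→(26−12)÷1=14=n, 27→(27−12)÷1=15=o, 30→(30−12)÷1=18=r, 32→(32−12)÷1=20=t, 20→(20−12)÷1=8=h.

north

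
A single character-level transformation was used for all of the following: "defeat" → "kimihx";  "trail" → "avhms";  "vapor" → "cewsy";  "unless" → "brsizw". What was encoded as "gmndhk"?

zigzag

The shifts repeat in a cycle of length 2: positions 0,1,… shift by +7, +4, then the pattern repeats.
Reversing it on gmndhk: g−7=z, m−4=i, n−7=g, d−4=z, h−7=a, k−4=g.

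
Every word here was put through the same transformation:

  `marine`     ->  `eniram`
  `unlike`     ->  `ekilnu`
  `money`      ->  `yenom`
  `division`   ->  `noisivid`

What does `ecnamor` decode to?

romance

The output letters match the input read backwards: marine reversed is eniram. The word is simply reversed.
Undoing it on ecnamor: then reverse → romance.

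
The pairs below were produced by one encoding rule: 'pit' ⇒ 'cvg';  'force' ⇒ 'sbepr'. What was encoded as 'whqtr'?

Compare letters: p→c is +13, i→v is +13, t→g is +13 — a constant shift. It's a constant shift of +13 (ROT13).
Undoing it on whqtr: w−13=j, h−13=u, q−13=d, t−13=g, r−13=e.

judge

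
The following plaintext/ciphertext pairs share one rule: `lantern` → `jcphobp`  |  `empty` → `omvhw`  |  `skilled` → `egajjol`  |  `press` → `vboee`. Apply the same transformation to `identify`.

alopharw

l(11)→j(9) and a(0)→c(2) fit y≡3x+2 (mod 26); the inverse of 3 mod 26 is 9. Treating letters as 0–25, the rule is x ↦ 3x + 2 (mod 26).
On identify: i(8)→3·8+2≡0=a; d(3)→3·3+2≡11=l; e(4)→3·4+2≡14=o; n(13)→3·13+2≡15=p; t(19)→3·19+2≡7=h; i(8)→3·8+2≡0=a; f(5)→3·5+2≡17=r; y(24)→3·24+2≡22=w (all mod 26).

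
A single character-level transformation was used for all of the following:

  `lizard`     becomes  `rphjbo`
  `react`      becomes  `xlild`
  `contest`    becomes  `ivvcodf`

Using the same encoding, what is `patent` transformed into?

In lizard: l→r is +6, i→p is +7, z→h is +8, a→j is +9 — the shift increases by 1 each position. The shift increases by 1 at each position, starting from +6: 6, 7, 8, ….
On patent: p+6=v, a+7=h, t+8=b, e+9=n, n+10=x, t+11=e.

vhbnxe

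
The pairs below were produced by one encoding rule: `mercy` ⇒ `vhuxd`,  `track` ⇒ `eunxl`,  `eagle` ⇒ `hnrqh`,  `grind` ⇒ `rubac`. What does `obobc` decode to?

m(12)→v(21) and e(4)→h(7) fit y≡5x+13 (mod 26); the inverse of 5 mod 26 is 21. Treating letters as 0–25, the rule is x ↦ 5x + 13 (mod 26).
Decoding obobc: o(14)→21·(14−13)≡21=v; b(1)→21·(1−13)≡8=i; o(14)→21·(14−13)≡21=v; b(1)→21·(1−13)≡8=i; c(2)→21·(2−13)≡3=d (all mod 26).

vivid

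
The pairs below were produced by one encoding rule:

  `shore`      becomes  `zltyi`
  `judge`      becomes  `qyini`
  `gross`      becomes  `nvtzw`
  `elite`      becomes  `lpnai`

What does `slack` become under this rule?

Shifts by position in shore: pos 0: s→z (+7), pos 1: h→l (+4), pos 2: o→t (+5), pos 3: r→y (+7), pos 4: e→i (+4) — repeating every 3. A repeating key of period 3 is used — shifts +7, +4, +5 over and over.
Applying it to slack: s+7=z, l+4=p, a+5=f, c+7=j, k+4=o.

zpfjo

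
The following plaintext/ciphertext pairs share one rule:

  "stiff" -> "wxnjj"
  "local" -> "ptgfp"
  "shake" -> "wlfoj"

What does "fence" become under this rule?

jjrgj

The shift depends on letter class: consonant s→w is +4, but vowel i→n is +5. The rule splits by letter class: vowels +5, consonants +4.
On fence: f(cons)+4=j, e(vowel)+5=j, n(cons)+4=r, c(cons)+4=g, e(vowel)+5=j.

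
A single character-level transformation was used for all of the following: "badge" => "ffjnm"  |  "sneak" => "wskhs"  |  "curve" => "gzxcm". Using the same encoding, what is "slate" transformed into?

wqgam

In badge: b→f is +4, a→f is +5, d→j is +6, g→n is +7 — the shift increases by 1 each position. Letter i (0-indexed) is shifted by i+4, so successive shifts are 4, 5, 6, ….
Applying it to slate: s+4=w, l+5=q, a+6=g, t+7=a, e+8=m.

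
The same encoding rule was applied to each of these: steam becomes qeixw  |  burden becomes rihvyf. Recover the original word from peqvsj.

The word is reversed, then every letter is shifted forward by 4.
Undoing it on peqvsj: shift back: p−4=l, e−4=a, q−4=m, v−4=r, s−4=o, j−4=f → lamrof; then reverse → formal.

formal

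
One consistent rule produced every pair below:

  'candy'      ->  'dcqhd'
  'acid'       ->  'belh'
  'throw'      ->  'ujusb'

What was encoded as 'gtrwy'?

In candy: c→d is +1, a→c is +2, n→q is +3, d→h is +4 — the shift increases by 1 each position. The shift increases by 1 at each position, starting from +1: 1, 2, 3, ….
Reversing it on gtrwy: g−1=f, t−2=r, r−3=o, w−4=s, y−5=t.

frost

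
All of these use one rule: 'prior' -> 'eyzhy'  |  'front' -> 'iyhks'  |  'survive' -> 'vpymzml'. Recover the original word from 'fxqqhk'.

gallon

p(15)→e(4) and r(17)→y(24) fit y≡23x+23 (mod 26); the inverse of 23 mod 26 is 17. Treating letters as 0–25, the rule is x ↦ 23x + 23 (mod 26).
Decoding fxqqhk: f(5)→17·(5−23)≡6=g; x(23)→17·(23−23)≡0=a; q(16)→17·(16−23)≡11=l; q(16)→17·(16−23)≡11=l; h(7)→17·(7−23)≡14=o; k(10)→17·(10−23)≡13=n (all mod 26).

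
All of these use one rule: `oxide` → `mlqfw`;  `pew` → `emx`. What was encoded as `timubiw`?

The output letters match the input read backwards, each shifted +8: oxide reversed is edixo. Read the word backwards and shift each letter +8.
Decoding timubiw: shift back: t−8=l, i−8=a, m−8=e, u−8=m, b−8=t, i−8=a, w−8=o → laemtao; then reverse → oatmeal.

oatmeal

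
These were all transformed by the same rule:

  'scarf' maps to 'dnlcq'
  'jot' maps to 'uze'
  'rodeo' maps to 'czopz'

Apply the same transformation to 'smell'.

Compare letters: s→d is +11, c→n is +11, a→l is +11 — a constant shift. It's a constant shift of +11 (ROT11).
On smell: s+11=d, m+11=x, e+11=p, l+11=w, l+11=w.

dxpww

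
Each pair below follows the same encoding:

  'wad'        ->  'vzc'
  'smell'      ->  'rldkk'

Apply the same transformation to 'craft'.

bqzes

Compare letters: w→v is +25, a→z is +25, d→c is +25 — a constant shift. This is a Caesar cipher with shift 25.
On craft: c+25=b, r+25=q, a+25=z, f+25=e, t+25=s.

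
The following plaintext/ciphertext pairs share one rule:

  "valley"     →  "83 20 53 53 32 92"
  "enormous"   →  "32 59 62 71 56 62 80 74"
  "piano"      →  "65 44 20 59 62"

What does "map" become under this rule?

56 20 65

v(#22)→83 and a(#1)→20: differences scale by 3, so n = 3·pos + 17. Each letter becomes 3×(its alphabet position, a=1..z=26) + 17.
Applying it to map: m=13→56, a=1→20, p=16→65.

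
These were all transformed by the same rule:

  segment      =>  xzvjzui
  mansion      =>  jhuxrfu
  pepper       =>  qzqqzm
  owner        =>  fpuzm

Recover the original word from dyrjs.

Treating letters as 0–25, the rule is x ↦ 11x + 7 (mod 26).
Reversing it on dyrjs: d(3)→19·(3−7)≡2=c; y(24)→19·(24−7)≡11=l; r(17)→19·(17−7)≡8=i; j(9)→19·(9−7)≡12=m; s(18)→19·(18−7)≡1=b (all mod 26).

climb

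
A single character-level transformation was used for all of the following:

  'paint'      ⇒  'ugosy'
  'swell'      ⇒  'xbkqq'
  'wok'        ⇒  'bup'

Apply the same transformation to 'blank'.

gqgsp

Vowels shift forward by 6 and consonants shift forward by 5.
On blank: b(cons)+5=g, l(cons)+5=q, a(vowel)+6=g, n(cons)+5=s, k(cons)+5=p.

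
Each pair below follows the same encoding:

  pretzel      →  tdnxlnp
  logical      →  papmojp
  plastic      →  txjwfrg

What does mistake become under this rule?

Shifts by position in pretzel: pos 0: p→t (+4), pos 1: r→d (+12), pos 2: e→n (+9), pos 3: t→x (+4), pos 4: z→l (+12), pos 5: e→n (+9) — repeating every 3. A repeating key of period 3 is used — shifts +4, +12, +9 over and over.
On mistake: m+4=q, i+12=u, s+9=b, t+4=x, a+12=m, k+9=t, e+4=i.

qubxmti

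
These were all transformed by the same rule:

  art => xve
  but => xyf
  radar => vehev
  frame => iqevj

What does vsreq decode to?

manor

Two steps: reverse the string, then apply a Caesar shift of +4.
Decoding vsreq: shift back: v−4=r, s−4=o, r−4=n, e−4=a, q−4=m → ronam; then reverse → manor.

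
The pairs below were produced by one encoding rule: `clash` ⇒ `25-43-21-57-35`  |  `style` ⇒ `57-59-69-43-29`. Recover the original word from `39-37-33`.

The formula is n = 2×(alphabet index, a=1) + 19.
Undoing it on 39-37-33: 39→(39−19)÷2=10=j, 37→(37−19)÷2=9=i, 33→(33−19)÷2=7=g.

jig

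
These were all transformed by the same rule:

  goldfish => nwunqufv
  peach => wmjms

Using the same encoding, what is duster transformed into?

kcbdpd

In goldfish: g→n is +7, o→w is +8, l→u is +9, d→n is +10 — the shift increases by 1 each position. Letter i (0-indexed) is shifted by i+7, so successive shifts are 7, 8, 9, ….
On duster: d+7=k, u+8=c, s+9=b, t+10=d, e+11=p, r+12=d.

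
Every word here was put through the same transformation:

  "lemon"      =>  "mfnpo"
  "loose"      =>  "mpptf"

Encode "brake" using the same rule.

Each letter is shifted forward by 1 in the alphabet (a Caesar shift of +1).
On brake: b+1=c, r+1=s, a+1=b, k+1=l, e+1=f.

csblf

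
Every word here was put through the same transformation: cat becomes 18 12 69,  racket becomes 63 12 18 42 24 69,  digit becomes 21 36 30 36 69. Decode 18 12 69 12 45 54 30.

catalog

c(#3)→18 and a(#1)→12: differences scale by 3, so n = 3·pos + 9. The formula is n = 3×(alphabet index, a=1) + 9.
Decoding 18 12 69 12 45 54 30: 18→(18−9)÷3=3=c, 12→(12−9)÷3=1=a, 69→(69−9)÷3=20=t, 12→(12−9)÷3=1=a, 45→(45−9)÷3=12=l, 54→(54−9)÷3=15=o, 30→(30−9)÷3=7=g.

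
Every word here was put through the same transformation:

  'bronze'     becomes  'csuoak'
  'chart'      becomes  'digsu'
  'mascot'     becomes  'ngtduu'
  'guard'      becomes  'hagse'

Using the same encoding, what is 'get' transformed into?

hku

The shift depends on letter class: consonant b→c is +1, but vowel o→u is +6. Two shifts are in play — +6 for a/e/i/o/u, +1 for every other letter.
Applying it to get: g(cons)+1=h, e(vowel)+6=k, t(cons)+1=u.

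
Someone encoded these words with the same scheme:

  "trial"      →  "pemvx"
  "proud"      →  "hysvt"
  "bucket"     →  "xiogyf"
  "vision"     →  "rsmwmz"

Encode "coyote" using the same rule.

The output letters match the input read backwards, each shifted +4: trial reversed is lairt. The word is reversed, then every letter is shifted forward by 4.
For coyote: reverse → etoyoc; then shift: e+4=i, t+4=x, o+4=s, y+4=c, o+4=s, c+4=g.

ixscsg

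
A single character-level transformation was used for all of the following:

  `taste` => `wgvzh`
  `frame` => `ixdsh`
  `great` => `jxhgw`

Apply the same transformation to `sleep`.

vrhks

Shifts by position in taste: pos 0: t→w (+3), pos 1: a→g (+6), pos 2: s→v (+3), pos 3: t→z (+6) — repeating every 2. A repeating key of period 2 is used — shifts +3, +6 over and over.
On sleep: s+3=v, l+6=r, e+3=h, e+6=k, p+3=s.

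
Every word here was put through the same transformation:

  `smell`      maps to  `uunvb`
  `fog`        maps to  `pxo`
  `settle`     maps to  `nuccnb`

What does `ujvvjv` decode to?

mammal

The output letters match the input read backwards, each shifted +9: smell reversed is llems. Read the word backwards and shift each letter +9.
Decoding ujvvjv: shift back: u−9=l, j−9=a, v−9=m, v−9=m, j−9=a, v−9=m → lammam; then reverse → mammal.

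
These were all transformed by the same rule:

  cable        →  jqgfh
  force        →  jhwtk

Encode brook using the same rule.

The output letters match the input read backwards, each shifted +5: cable reversed is elbac. Read the word backwards and shift each letter +5.
On brook: reverse → koorb; then shift: k+5=p, o+5=t, o+5=t, r+5=w, b+5=g.

pttwg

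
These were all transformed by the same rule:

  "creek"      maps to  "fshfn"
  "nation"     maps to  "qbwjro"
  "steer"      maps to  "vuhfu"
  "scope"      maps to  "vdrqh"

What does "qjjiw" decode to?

night

Shifts by position in creek: pos 0: c→f (+3), pos 1: r→s (+1), pos 2: e→h (+3), pos 3: e→f (+1) — repeating every 2. A repeating key of period 2 is used — shifts +3, +1 over and over.
Undoing it on qjjiw: q−3=n, j−1=i, j−3=g, i−1=h, w−3=t.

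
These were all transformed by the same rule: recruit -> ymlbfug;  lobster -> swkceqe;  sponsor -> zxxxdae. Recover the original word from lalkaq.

escape

In recruit: r→y is +7, e→m is +8, c→l is +9, r→b is +10 — the shift increases by 1 each position. Each letter shifts forward by (position + 7), i.e. 7, 8, 9, … — the shift grows by one for each successive letter.
Undoing it on lalkaq: l−7=e, a−8=s, l−9=c, k−10=a, a−11=p, q−12=e.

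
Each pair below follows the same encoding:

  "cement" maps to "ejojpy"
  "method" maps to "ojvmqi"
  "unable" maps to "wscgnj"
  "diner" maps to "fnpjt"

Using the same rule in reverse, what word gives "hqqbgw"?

flower

Shifts by position in cement: pos 0: c→e (+2), pos 1: e→j (+5), pos 2: m→o (+2), pos 3: e→j (+5) — repeating every 2. The shifts repeat in a cycle of length 2: positions 0,1,… shift by +2, +5, then the pattern repeats.
Reversing it on hqqbgw: h−2=f, q−5=l, q−2=o, b−5=w, g−2=e, w−5=r.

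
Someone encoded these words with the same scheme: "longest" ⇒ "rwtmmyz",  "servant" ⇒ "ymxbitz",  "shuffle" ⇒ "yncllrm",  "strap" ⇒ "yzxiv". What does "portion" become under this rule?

Two shifts are in play — +8 for a/e/i/o/u, +6 for every other letter.
For portion: p(cons)+6=v, o(vowel)+8=w, r(cons)+6=x, t(cons)+6=z, i(vowel)+8=q, o(vowel)+8=w, n(cons)+6=t.

vwxzqwt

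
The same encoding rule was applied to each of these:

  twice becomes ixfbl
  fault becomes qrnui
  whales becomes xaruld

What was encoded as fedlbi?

insect

t(19)→i(8) and w(22)→x(23) fit y≡5x+17 (mod 26); the inverse of 5 mod 26 is 21. This is an affine cipher: with a=0,…,z=25, each position x becomes (5x+17) mod 26.
Reversing it on fedlbi: f(5)→21·(5−17)≡8=i; e(4)→21·(4−17)≡13=n; d(3)→21·(3−17)≡18=s; l(11)→21·(11−17)≡4=e; b(1)→21·(1−17)≡2=c; i(8)→21·(8−17)≡19=t (all mod 26).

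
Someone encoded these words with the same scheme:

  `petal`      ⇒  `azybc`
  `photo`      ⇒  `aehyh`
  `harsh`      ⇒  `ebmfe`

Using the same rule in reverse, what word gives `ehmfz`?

horse

Treating letters as 0–25, the rule is x ↦ 19x + 1 (mod 26).
Reversing it on ehmfz: e(4)→11·(4−1)≡7=h; h(7)→11·(7−1)≡14=o; m(12)→11·(12−1)≡17=r; f(5)→11·(5−1)≡18=s; z(25)→11·(25−1)≡4=e (all mod 26).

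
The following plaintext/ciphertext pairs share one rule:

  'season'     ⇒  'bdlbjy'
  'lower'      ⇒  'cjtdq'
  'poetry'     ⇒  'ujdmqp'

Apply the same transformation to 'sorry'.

This is an affine cipher: with a=0,…,z=25, each position x becomes (11x+11) mod 26.
For sorry: s(18)→11·18+11≡1=b; o(14)→11·14+11≡9=j; r(17)→11·17+11≡16=q; r(17)→11·17+11≡16=q; y(24)→11·24+11≡15=p (all mod 26).

bjqqp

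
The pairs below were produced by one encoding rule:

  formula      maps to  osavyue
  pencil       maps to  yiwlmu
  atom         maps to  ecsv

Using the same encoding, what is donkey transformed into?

mswtih

The shift depends on letter class: consonant f→o is +9, but vowel o→s is +4. The rule splits by letter class: vowels +4, consonants +9.
For donkey: d(cons)+9=m, o(vowel)+4=s, n(cons)+9=w, k(cons)+9=t, e(vowel)+4=i, y(cons)+9=h.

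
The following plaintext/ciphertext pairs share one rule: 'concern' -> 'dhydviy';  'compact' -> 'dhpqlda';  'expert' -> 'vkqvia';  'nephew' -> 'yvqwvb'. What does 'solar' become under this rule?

c(2)→d(3) and o(14)→h(7) fit y≡9x+11 (mod 26); the inverse of 9 mod 26 is 3. This is an affine cipher: with a=0,…,z=25, each position x becomes (9x+11) mod 26.
Applying it to solar: s(18)→9·18+11≡17=r; o(14)→9·14+11≡7=h; l(11)→9·11+11≡6=g; a(0)→9·0+11≡11=l; r(17)→9·17+11≡8=i (all mod 26).

rhgli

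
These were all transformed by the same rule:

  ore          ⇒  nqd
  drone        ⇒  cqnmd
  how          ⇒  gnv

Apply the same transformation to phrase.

It's a constant shift of +25 (ROT25).
Applying it to phrase: p+25=o, h+25=g, r+25=q, a+25=z, s+25=r, e+25=d.

ogqzrd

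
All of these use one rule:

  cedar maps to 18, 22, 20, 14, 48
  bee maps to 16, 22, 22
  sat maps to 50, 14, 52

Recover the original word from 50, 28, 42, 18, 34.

shock

c(#3)→18 and e(#5)→22: differences scale by 2, so n = 2·pos + 12. Each letter becomes 2×(its alphabet position, a=1..z=26) + 12.
Reversing it on 50, 28, 42, 18, 34: 50→(50−12)÷2=19=s, 28→(28−12)÷2=8=h, 42→(42−12)÷2=15=o, 18→(18−12)÷2=3=c, 34→(34−12)÷2=11=k.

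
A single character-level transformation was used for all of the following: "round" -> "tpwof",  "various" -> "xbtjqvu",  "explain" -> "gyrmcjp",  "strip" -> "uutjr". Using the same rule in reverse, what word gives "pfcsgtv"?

Shifts by position in round: pos 0: r→t (+2), pos 1: o→p (+1), pos 2: u→w (+2), pos 3: n→o (+1) — repeating every 2. A repeating key of period 2 is used — shifts +2, +1 over and over.
Undoing it on pfcsgtv: p−2=n, f−1=e, c−2=a, s−1=r, g−2=e, t−1=s, v−2=t.

nearest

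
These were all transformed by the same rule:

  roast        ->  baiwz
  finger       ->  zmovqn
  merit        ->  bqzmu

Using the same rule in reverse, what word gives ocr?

The output letters match the input read backwards, each shifted +8: roast reversed is tsaor. Two steps: reverse the string, then apply a Caesar shift of +8.
Undoing it on ocr: shift back: o−8=g, c−8=u, r−8=j → guj; then reverse → jug.

jug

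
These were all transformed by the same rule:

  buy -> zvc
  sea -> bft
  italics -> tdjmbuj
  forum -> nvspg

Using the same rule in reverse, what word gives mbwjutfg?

The output letters match the input read backwards, each shifted +1: buy reversed is yub. The word is reversed, then every letter is shifted forward by 1.
Decoding mbwjutfg: shift back: m−1=l, b−1=a, w−1=v, j−1=i, u−1=t, t−1=s, f−1=e, g−1=f → lavitsef; then reverse → festival.

festival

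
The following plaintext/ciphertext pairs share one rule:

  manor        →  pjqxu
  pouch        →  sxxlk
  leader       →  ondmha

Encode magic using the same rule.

pjjrf

Shifts by position in manor: pos 0: m→p (+3), pos 1: a→j (+9), pos 2: n→q (+3), pos 3: o→x (+9) — repeating every 2. The shifts repeat in a cycle of length 2: positions 0,1,… shift by +3, +9, then the pattern repeats.
For magic: m+3=p, a+9=j, g+3=j, i+9=r, c+3=f.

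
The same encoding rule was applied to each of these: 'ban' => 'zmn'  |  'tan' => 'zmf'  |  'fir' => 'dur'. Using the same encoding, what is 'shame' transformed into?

Two steps: reverse the string, then apply a Caesar shift of +12.
Applying it to shame: reverse → emahs; then shift: e+12=q, m+12=y, a+12=m, h+12=t, s+12=e.

qymte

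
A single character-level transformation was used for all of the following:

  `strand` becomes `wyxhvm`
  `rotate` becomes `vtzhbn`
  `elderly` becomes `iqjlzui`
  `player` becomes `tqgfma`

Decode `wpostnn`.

In strand: s→w is +4, t→y is +5, r→x is +6, a→h is +7 — the shift increases by 1 each position. Each letter shifts forward by (position + 4), i.e. 4, 5, 6, … — the shift grows by one for each successive letter.
Undoing it on wpostnn: w−4=s, p−5=k, o−6=i, s−7=l, t−8=l, n−9=e, n−10=d.

skilled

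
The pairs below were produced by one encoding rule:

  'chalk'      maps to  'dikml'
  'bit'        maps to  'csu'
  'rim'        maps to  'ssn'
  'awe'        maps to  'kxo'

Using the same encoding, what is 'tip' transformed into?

The shift depends on letter class: consonant c→d is +1, but vowel a→k is +10. Vowels shift forward by 10 and consonants shift forward by 1.
Applying it to tip: t(cons)+1=u, i(vowel)+10=s, p(cons)+1=q.

usq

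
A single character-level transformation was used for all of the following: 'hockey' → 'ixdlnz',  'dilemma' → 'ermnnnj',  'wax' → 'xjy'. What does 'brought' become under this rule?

The rule splits by letter class: vowels +9, consonants +1.
For brought: b(cons)+1=c, r(cons)+1=s, o(vowel)+9=x, u(vowel)+9=d, g(cons)+1=h, h(cons)+1=i, t(cons)+1=u.

csxdhiu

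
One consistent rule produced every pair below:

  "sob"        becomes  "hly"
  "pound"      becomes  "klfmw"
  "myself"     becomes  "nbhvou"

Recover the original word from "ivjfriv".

Each pair mirrors across the alphabet (s↔h, o↔l, b↔y): positions sum to 25. This is the alphabet-reversal cipher (Atbash): a becomes z, b becomes y, etc.
Undoing it on ivjfriv: i↔r, v↔e, j↔q, f↔u, r↔i, i↔r, v↔e.

require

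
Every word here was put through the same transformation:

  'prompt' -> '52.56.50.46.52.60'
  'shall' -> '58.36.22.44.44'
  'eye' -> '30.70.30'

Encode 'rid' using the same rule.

56.38.28

p(#16)→52 and r(#18)→56: differences scale by 2, so n = 2·pos + 20. Each letter becomes 2×(its alphabet position, a=1..z=26) + 20.
On rid: r=18→56, i=9→38, d=4→28.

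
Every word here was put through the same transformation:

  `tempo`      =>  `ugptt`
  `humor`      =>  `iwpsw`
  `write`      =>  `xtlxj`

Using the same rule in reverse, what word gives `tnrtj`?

In tempo: t→u is +1, e→g is +2, m→p is +3, p→t is +4 — the shift increases by 1 each position. The shift increases by 1 at each position, starting from +1: 1, 2, 3, ….
Undoing it on tnrtj: t−1=s, n−2=l, r−3=o, t−4=p, j−5=e.

slope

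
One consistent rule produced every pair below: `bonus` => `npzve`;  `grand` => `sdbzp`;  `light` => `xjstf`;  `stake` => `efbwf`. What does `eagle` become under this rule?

fbsxf

The shift depends on letter class: consonant b→n is +12, but vowel o→p is +1. Two shifts are in play — +1 for a/e/i/o/u, +12 for every other letter.
Applying it to eagle: e(vowel)+1=f, a(vowel)+1=b, g(cons)+12=s, l(cons)+12=x, e(vowel)+1=f.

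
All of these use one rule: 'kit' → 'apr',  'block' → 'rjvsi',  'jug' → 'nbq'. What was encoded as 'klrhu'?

The output letters match the input read backwards, each shifted +7: kit reversed is tik. The word is reversed, then every letter is shifted forward by 7.
Decoding klrhu: shift back: k−7=d, l−7=e, r−7=k, h−7=a, u−7=n → dekan; then reverse → naked.

naked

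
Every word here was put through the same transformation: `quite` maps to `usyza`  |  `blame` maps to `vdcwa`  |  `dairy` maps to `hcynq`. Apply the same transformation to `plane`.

bdcpa

Each letter's alphabet position (a=0..z=25) is mapped through 19·x+2 mod 26 — an affine cipher.
For plane: p(15)→19·15+2≡1=b; l(11)→19·11+2≡3=d; a(0)→19·0+2≡2=c; n(13)→19·13+2≡15=p; e(4)→19·4+2≡0=a (all mod 26).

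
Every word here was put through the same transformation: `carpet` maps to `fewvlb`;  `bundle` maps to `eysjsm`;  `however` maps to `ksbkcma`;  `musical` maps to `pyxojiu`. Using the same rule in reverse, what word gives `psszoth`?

monthly

In carpet: c→f is +3, a→e is +4, r→w is +5, p→v is +6 — the shift increases by 1 each position. The shift increases by 1 at each position, starting from +3: 3, 4, 5, ….
Decoding psszoth: p−3=m, s−4=o, s−5=n, z−6=t, o−7=h, t−8=l, h−9=y.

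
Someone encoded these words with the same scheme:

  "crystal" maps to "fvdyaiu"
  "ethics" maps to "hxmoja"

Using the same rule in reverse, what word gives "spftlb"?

planet

In crystal: c→f is +3, r→v is +4, y→d is +5, s→y is +6 — the shift increases by 1 each position. The shift increases by 1 at each position, starting from +3: 3, 4, 5, ….
Reversing it on spftlb: s−3=p, p−4=l, f−5=a, t−6=n, l−7=e, b−8=t.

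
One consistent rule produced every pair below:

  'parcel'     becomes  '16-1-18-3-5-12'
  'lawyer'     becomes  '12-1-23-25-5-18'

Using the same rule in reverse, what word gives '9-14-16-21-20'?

input

Each letter is replaced by its alphabet position (a=1, b=2, …, z=26).
Decoding 9-14-16-21-20: 9=i, 14=n, 16=p, 21=u, 20=t.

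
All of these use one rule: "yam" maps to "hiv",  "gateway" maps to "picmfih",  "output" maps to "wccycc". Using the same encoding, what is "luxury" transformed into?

ucgcah

Vowels shift forward by 8 and consonants shift forward by 9.
On luxury: l(cons)+9=u, u(vowel)+8=c, x(cons)+9=g, u(vowel)+8=c, r(cons)+9=a, y(cons)+9=h.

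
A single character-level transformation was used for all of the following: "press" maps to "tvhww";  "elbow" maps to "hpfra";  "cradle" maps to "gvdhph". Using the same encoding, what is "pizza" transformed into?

tlddd

The rule splits by letter class: vowels +3, consonants +4.
Applying it to pizza: p(cons)+4=t, i(vowel)+3=l, z(cons)+4=d, z(cons)+4=d, a(vowel)+3=d.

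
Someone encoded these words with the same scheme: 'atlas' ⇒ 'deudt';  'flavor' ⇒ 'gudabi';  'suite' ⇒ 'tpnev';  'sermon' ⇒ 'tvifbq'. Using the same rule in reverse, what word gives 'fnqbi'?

Treating letters as 0–25, the rule is x ↦ 11x + 3 (mod 26).
Reversing it on fnqbi: f(5)→19·(5−3)≡12=m; n(13)→19·(13−3)≡8=i; q(16)→19·(16−3)≡13=n; b(1)→19·(1−3)≡14=o; i(8)→19·(8−3)≡17=r (all mod 26).

minor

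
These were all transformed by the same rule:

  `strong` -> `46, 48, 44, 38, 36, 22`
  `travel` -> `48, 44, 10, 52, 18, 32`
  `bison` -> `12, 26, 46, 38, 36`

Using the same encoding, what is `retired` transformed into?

44, 18, 48, 26, 44, 18, 16

s(#19)→46 and t(#20)→48: differences scale by 2, so n = 2·pos + 8. The formula is n = 2×(alphabet index, a=1) + 8.
On retired: r=18→44, e=5→18, t=20→48, i=9→26, r=18→44, e=5→18, d=4→16.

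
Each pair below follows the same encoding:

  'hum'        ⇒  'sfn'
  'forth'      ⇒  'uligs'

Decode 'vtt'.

egg

Each pair mirrors across the alphabet (h↔s, u↔f, m↔n): positions sum to 25. Letters are reflected about the middle of the alphabet (position → 25−position): Atbash.
Undoing it on vtt: v↔e, t↔g, t↔g.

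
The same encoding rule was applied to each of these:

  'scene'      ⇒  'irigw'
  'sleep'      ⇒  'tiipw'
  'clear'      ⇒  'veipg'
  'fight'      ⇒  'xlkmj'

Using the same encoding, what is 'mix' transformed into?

Read the word backwards and shift each letter +4.
On mix: reverse → xim; then shift: x+4=b, i+4=m, m+4=q.

bmq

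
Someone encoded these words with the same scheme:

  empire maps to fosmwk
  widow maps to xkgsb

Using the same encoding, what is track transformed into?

In empire: e→f is +1, m→o is +2, p→s is +3, i→m is +4 — the shift increases by 1 each position. Each letter shifts forward by (position + 1), i.e. 1, 2, 3, … — the shift grows by one for each successive letter.
On track: t+1=u, r+2=t, a+3=d, c+4=g, k+5=p.

utdgp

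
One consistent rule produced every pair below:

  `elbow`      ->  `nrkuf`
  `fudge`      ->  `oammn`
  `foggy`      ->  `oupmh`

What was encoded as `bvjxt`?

spark

Shifts by position in elbow: pos 0: e→n (+9), pos 1: l→r (+6), pos 2: b→k (+9), pos 3: o→u (+6) — repeating every 2. It's a Vigenère-style cipher with numeric key [9,6]: position i shifts by key[i mod 2].
Decoding bvjxt: b−9=s, v−6=p, j−9=a, x−6=r, t−9=k.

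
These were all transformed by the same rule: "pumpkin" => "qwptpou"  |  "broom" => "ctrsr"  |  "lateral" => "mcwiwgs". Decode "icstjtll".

happened

In pumpkin: p→q is +1, u→w is +2, m→p is +3, p→t is +4 — the shift increases by 1 each position. The shift increases by 1 at each position, starting from +1: 1, 2, 3, ….
Undoing it on icstjtll: i−1=h, c−2=a, s−3=p, t−4=p, j−5=e, t−6=n, l−7=e, l−8=d.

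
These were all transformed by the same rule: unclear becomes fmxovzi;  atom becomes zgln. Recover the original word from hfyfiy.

suburb

Each pair mirrors across the alphabet (u↔f, n↔m, c↔x): positions sum to 25. This is the alphabet-reversal cipher (Atbash): a becomes z, b becomes y, etc.
Reversing it on hfyfiy: h↔s, f↔u, y↔b, f↔u, i↔r, y↔b.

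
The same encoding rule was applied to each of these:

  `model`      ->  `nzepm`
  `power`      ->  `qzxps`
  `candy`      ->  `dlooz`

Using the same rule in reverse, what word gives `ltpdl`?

Shifts by position in model: pos 0: m→n (+1), pos 1: o→z (+11), pos 2: d→e (+1), pos 3: e→p (+11) — repeating every 2. It's a Vigenère-style cipher with numeric key [1,11]: position i shifts by key[i mod 2].
Decoding ltpdl: l−1=k, t−11=i, p−1=o, d−11=s, l−1=k.

kiosk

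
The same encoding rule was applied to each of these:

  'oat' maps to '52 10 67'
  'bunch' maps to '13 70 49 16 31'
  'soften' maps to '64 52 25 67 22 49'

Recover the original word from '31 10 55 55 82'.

happy

o(#15)→52 and a(#1)→10: differences scale by 3, so n = 3·pos + 7. Each letter becomes 3×(its alphabet position, a=1..z=26) + 7.
Decoding 31 10 55 55 82: 31→(31−7)÷3=8=h, 10→(10−7)÷3=1=a, 55→(55−7)÷3=16=p, 55→(55−7)÷3=16=p, 82→(82−7)÷3=25=y.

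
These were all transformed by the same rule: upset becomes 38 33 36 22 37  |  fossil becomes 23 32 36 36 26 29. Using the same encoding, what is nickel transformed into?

31 26 20 28 22 29

u is letter #21 and maps to 38: an offset of 17. Each letter is replaced by its alphabet position (a=1..z=26) + 17.
For nickel: n=14→31, i=9→26, c=3→20, k=11→28, e=5→22, l=12→29.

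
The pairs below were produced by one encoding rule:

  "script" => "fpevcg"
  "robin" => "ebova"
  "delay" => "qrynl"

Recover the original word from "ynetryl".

It's a constant shift of +13 (ROT13).
Reversing it on ynetryl: y−13=l, n−13=a, e−13=r, t−13=g, r−13=e, y−13=l, l−13=y.

largely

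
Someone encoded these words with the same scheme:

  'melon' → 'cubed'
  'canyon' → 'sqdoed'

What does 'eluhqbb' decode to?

overall

Compare letters: m→c is +16, e→u is +16, l→b is +16 — a constant shift. It's a constant shift of +16 (ROT16).
Undoing it on eluhqbb: e−16=o, l−16=v, u−16=e, h−16=r, q−16=a, b−16=l, b−16=l.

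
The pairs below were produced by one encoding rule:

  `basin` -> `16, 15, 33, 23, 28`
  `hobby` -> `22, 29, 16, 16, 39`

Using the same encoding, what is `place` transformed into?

30, 26, 15, 17, 19

b is letter #2 and maps to 16: an offset of 14. Each letter is replaced by its alphabet position (a=1..z=26) + 14.
For place: p=16→30, l=12→26, a=1→15, c=3→17, e=5→19.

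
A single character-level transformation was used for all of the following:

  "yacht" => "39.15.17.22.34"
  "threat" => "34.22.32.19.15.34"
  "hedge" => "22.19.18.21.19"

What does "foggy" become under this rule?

y is letter #25 and maps to 39: an offset of 14. Letters become their 1-based position plus 14 (so a→15, b→16, …).
Applying it to foggy: f=6→20, o=15→29, g=7→21, g=7→21, y=25→39.

20.29.21.21.39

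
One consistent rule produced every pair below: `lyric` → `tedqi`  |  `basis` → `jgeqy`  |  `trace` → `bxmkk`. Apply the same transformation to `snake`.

atmsk

The shifts repeat in a cycle of length 3: positions 0,1,… shift by +8, +6, +12, then the pattern repeats.
On snake: s+8=a, n+6=t, a+12=m, k+8=s, e+6=k.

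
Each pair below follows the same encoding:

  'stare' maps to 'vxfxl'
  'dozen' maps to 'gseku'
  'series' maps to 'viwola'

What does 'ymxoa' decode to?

In stare: s→v is +3, t→x is +4, a→f is +5, r→x is +6 — the shift increases by 1 each position. Letter i (0-indexed) is shifted by i+3, so successive shifts are 3, 4, 5, ….
Undoing it on ymxoa: y−3=v, m−4=i, x−5=s, o−6=i, a−7=t.

visit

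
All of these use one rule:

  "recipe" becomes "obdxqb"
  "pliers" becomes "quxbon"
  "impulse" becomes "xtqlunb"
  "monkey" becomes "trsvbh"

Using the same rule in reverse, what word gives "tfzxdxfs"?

magician

Treating letters as 0–25, the rule is x ↦ 25x + 5 (mod 26).
Decoding tfzxdxfs: t(19)→25·(19−5)≡12=m; f(5)→25·(5−5)≡0=a; z(25)→25·(25−5)≡6=g; x(23)→25·(23−5)≡8=i; d(3)→25·(3−5)≡2=c; x(23)→25·(23−5)≡8=i; f(5)→25·(5−5)≡0=a; s(18)→25·(18−5)≡13=n (all mod 26).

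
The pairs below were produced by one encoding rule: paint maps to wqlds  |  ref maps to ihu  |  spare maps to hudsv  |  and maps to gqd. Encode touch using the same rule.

The output letters match the input read backwards, each shifted +3: paint reversed is tniap. Two steps: reverse the string, then apply a Caesar shift of +3.
Applying it to touch: reverse → hcuot; then shift: h+3=k, c+3=f, u+3=x, o+3=r, t+3=w.

kfxrw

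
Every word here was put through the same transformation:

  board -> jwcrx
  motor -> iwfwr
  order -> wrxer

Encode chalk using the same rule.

qzcbu

b(1)→j(9) and o(14)→w(22) fit y≡7x+2 (mod 26); the inverse of 7 mod 26 is 15. Treating letters as 0–25, the rule is x ↦ 7x + 2 (mod 26).
On chalk: c(2)→7·2+2≡16=q; h(7)→7·7+2≡25=z; a(0)→7·0+2≡2=c; l(11)→7·11+2≡1=b; k(10)→7·10+2≡20=u (all mod 26).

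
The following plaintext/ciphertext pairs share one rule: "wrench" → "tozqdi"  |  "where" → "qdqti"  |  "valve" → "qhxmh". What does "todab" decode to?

porch

Two steps: reverse the string, then apply a Caesar shift of +12.
Undoing it on todab: shift back: t−12=h, o−12=c, d−12=r, a−12=o, b−12=p → hcrop; then reverse → porch.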